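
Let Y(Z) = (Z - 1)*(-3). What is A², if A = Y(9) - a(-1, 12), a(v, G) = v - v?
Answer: 576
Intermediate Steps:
a(v, G) = 0
Y(Z) = 3 - 3*Z (Y(Z) = (-1 + Z)*(-3) = 3 - 3*Z)
A = -24 (A = (3 - 3*9) - 1*0 = (3 - 27) + 0 = -24 + 0 = -24)
A² = (-24)² = 576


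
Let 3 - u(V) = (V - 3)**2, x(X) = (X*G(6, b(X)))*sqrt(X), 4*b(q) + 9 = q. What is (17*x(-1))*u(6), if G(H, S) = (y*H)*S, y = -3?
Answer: 4590*I ≈ 4590.0*I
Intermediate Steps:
b(q) = -9/4 + q/4
G(H, S) = -3*H*S (G(H, S) = (-3*H)*S = -3*H*S)
x(X) = X**(3/2)*(81/2 - 9*X/2) (x(X) = (X*(-3*6*(-9/4 + X/4)))*sqrt(X) = (X*(81/2 - 9*X/2))*sqrt(X) = X**(3/2)*(81/2 - 9*X/2))
u(V) = 3 - (-3 + V)**2 (u(V) = 3 - (V - 3)**2 = 3 - (-3 + V)**2)
(17*x(-1))*u(6) = (17*(9*(-1)**(3/2)*(9 - 1*(-1))/2))*(3 - (-3 + 6)**2) = (17*(9*(-I)*(9 + 1)/2))*(3 - 1*3**2) = (17*((9/2)*(-I)*10))*(3 - 1*9) = (17*(-45*I))*(3 - 9) = -765*I*(-6) = 4590*I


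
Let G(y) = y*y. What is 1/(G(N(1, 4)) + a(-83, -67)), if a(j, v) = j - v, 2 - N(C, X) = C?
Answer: -1/15 ≈ -0.066667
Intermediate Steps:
N(C, X) = 2 - C
G(y) = y²
1/(G(N(1, 4)) + a(-83, -67)) = 1/((2 - 1*1)² + (-83 - 1*(-67))) = 1/((2 - 1)² + (-83 + 67)) = 1/(1² - 16) = 1/(1 - 16) = 1/(-15) = -1/15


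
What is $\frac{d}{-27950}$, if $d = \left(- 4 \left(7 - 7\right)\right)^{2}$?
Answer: $0$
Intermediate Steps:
$d = 0$ ($d = \left(\left(-4\right) 0\right)^{2} = 0^{2} = 0$)
$\frac{d}{-27950} = \frac{0}{-27950} = 0 \left(- \frac{1}{27950}\right) = 0$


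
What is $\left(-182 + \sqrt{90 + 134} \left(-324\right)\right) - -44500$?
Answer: $44318 - 1296 \sqrt{14} \approx 39469.0$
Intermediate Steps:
$\left(-182 + \sqrt{90 + 134} \left(-324\right)\right) - -44500 = \left(-182 + \sqrt{224} \left(-324\right)\right) + 44500 = \left(-182 + 4 \sqrt{14} \left(-324\right)\right) + 44500 = \left(-182 - 1296 \sqrt{14}\right) + 44500 = 44318 - 1296 \sqrt{14}$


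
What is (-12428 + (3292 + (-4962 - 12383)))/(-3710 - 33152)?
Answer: 3783/5266 ≈ 0.71838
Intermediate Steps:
(-12428 + (3292 + (-4962 - 12383)))/(-3710 - 33152) = (-12428 + (3292 - 17345))/(-36862) = (-12428 - 14053)*(-1/36862) = -26481*(-1/36862) = 3783/5266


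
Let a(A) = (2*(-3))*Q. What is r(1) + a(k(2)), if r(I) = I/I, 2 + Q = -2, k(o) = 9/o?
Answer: 25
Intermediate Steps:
Q = -4 (Q = -2 - 2 = -4)
r(I) = 1
a(A) = 24 (a(A) = (2*(-3))*(-4) = -6*(-4) = 24)
r(1) + a(k(2)) = 1 + 24 = 25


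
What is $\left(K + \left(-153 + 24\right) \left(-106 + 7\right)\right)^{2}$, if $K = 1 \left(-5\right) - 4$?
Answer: $162868644$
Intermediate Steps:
$K = -9$ ($K = -5 - 4 = -9$)
$\left(K + \left(-153 + 24\right) \left(-106 + 7\right)\right)^{2} = \left(-9 + \left(-153 + 24\right) \left(-106 + 7\right)\right)^{2} = \left(-9 - -12771\right)^{2} = \left(-9 + 12771\right)^{2} = 12762^{2} = 162868644$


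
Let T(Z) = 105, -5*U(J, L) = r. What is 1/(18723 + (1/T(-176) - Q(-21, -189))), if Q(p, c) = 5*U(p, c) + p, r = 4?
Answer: 105/1968541 ≈ 5.3339e-5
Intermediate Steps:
U(J, L) = -⅘ (U(J, L) = -⅕*4 = -⅘)
Q(p, c) = -4 + p (Q(p, c) = 5*(-⅘) + p = -4 + p)
1/(18723 + (1/T(-176) - Q(-21, -189))) = 1/(18723 + (1/105 - (-4 - 21))) = 1/(18723 + (1/105 - 1*(-25))) = 1/(18723 + (1/105 + 25)) = 1/(18723 + 2626/105) = 1/(1968541/105) = 105/1968541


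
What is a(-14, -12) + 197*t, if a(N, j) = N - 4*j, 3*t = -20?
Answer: -3838/3 ≈ -1279.3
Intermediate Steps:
t = -20/3 (t = (⅓)*(-20) = -20/3 ≈ -6.6667)
a(-14, -12) + 197*t = (-14 - 4*(-12)) + 197*(-20/3) = (-14 + 48) - 3940/3 = 34 - 3940/3 = -3838/3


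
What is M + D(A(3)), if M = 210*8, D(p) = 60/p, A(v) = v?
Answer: 1700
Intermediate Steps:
M = 1680
M + D(A(3)) = 1680 + 60/3 = 1680 + 60*(1/3) = 1680 + 20 = 1700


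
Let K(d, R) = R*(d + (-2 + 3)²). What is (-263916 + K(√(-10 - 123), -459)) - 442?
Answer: -264817 - 459*I*√133 ≈ -2.6482e+5 - 5293.4*I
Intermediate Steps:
K(d, R) = R*(1 + d) (K(d, R) = R*(d + 1²) = R*(d + 1) = R*(1 + d))
(-263916 + K(√(-10 - 123), -459)) - 442 = (-263916 - 459*(1 + √(-10 - 123))) - 442 = (-263916 - 459*(1 + √(-133))) - 442 = (-263916 - 459*(1 + I*√133)) - 442 = (-263916 + (-459 - 459*I*√133)) - 442 = (-264375 - 459*I*√133) - 442 = -264817 - 459*I*√133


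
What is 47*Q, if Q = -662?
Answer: -31114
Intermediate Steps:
47*Q = 47*(-662) = -31114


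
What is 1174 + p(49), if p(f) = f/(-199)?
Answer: 233577/199 ≈ 1173.8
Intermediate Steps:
p(f) = -f/199 (p(f) = f*(-1/199) = -f/199)
1174 + p(49) = 1174 - 1/199*49 = 1174 - 49/199 = 233577/199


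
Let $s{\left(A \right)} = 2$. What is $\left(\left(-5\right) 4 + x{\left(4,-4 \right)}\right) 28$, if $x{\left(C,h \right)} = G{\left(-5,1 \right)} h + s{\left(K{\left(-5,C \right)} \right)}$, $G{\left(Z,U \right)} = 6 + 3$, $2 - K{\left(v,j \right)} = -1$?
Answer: $-1512$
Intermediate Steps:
$K{\left(v,j \right)} = 3$ ($K{\left(v,j \right)} = 2 - -1 = 2 + 1 = 3$)
$G{\left(Z,U \right)} = 9$
$x{\left(C,h \right)} = 2 + 9 h$ ($x{\left(C,h \right)} = 9 h + 2 = 2 + 9 h$)
$\left(\left(-5\right) 4 + x{\left(4,-4 \right)}\right) 28 = \left(\left(-5\right) 4 + \left(2 + 9 \left(-4\right)\right)\right) 28 = \left(-20 + \left(2 - 36\right)\right) 28 = \left(-20 - 34\right) 28 = \left(-54\right) 28 = -1512$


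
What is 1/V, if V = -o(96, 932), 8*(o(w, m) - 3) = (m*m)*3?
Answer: -1/325737 ≈ -3.0700e-6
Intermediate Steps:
o(w, m) = 3 + 3*m²/8 (o(w, m) = 3 + ((m*m)*3)/8 = 3 + (m²*3)/8 = 3 + (3*m²)/8 = 3 + 3*m²/8)
V = -325737 (V = -(3 + (3/8)*932²) = -(3 + (3/8)*868624) = -(3 + 325734) = -1*325737 = -325737)
1/V = 1/(-325737) = -1/325737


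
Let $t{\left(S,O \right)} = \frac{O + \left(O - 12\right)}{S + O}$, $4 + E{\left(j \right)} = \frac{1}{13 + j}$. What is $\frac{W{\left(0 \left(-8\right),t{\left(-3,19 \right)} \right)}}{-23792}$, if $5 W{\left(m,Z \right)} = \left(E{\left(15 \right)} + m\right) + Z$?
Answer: $\frac{131}{6661760} \approx 1.9664 \cdot 10^{-5}$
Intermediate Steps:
$E{\left(j \right)} = -4 + \frac{1}{13 + j}$
$t{\left(S,O \right)} = \frac{-12 + 2 O}{O + S}$ ($t{\left(S,O \right)} = \frac{O + \left(-12 + O\right)}{O + S} = \frac{-12 + 2 O}{O + S}$)
$W{\left(m,Z \right)} = - \frac{111}{140} + \frac{Z}{5} + \frac{m}{5}$ ($W{\left(m,Z \right)} = \frac{\left(\frac{-51 - 60}{13 + 15} + m\right) + Z}{5} = \frac{\left(\frac{-51 - 60}{28} + m\right) + Z}{5} = \frac{\left(\frac{1}{28} \left(-111\right) + m\right) + Z}{5} = \frac{\left(- \frac{111}{28} + m\right) + Z}{5} = \frac{- \frac{111}{28} + Z + m}{5} = - \frac{111}{140} + \frac{Z}{5} + \frac{m}{5}$)
$\frac{W{\left(0 \left(-8\right),t{\left(-3,19 \right)} \right)}}{-23792} = \frac{- \frac{111}{140} + \frac{2 \frac{1}{19 - 3} \left(-6 + 19\right)}{5} + \frac{0 \left(-8\right)}{5}}{-23792} = \left(- \frac{111}{140} + \frac{2 \cdot \frac{1}{16} \cdot 13}{5} + \frac{1}{5} \cdot 0\right) \left(- \frac{1}{23792}\right) = \left(- \frac{111}{140} + \frac{2 \cdot \frac{1}{16} \cdot 13}{5} + 0\right) \left(- \frac{1}{23792}\right) = \left(- \frac{111}{140} + \frac{1}{5} \cdot \frac{13}{8} + 0\right) \left(- \frac{1}{23792}\right) = \left(- \frac{111}{140} + \frac{13}{40} + 0\right) \left(- \frac{1}{23792}\right) = \left(- \frac{131}{280}\right) \left(- \frac{1}{23792}\right) = \frac{131}{6661760}$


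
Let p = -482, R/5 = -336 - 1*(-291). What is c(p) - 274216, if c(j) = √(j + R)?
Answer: -274216 + I*√707 ≈ -2.7422e+5 + 26.589*I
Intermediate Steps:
R = -225 (R = 5*(-336 - 1*(-291)) = 5*(-336 + 291) = 5*(-45) = -225)
c(j) = √(-225 + j) (c(j) = √(j - 225) = √(-225 + j))
c(p) - 274216 = √(-225 - 482) - 274216 = √(-707) - 274216 = I*√707 - 274216 = -274216 + I*√707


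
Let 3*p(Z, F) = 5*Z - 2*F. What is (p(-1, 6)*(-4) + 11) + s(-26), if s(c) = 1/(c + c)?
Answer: 5249/156 ≈ 33.647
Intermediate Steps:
p(Z, F) = -2*F/3 + 5*Z/3 (p(Z, F) = (5*Z - 2*F)/3 = (-2*F + 5*Z)/3 = -2*F/3 + 5*Z/3)
s(c) = 1/(2*c)
(p(-1, 6)*(-4) + 11) + s(-26) = ((-⅔*6 + (5/3)*(-1))*(-4) + 11) + (½)/(-26) = ((-4 - 5/3)*(-4) + 11) + (½)*(-1/26) = (-17/3*(-4) + 11) - 1/52 = (68/3 + 11) - 1/52 = 101/3 - 1/52 = 5249/156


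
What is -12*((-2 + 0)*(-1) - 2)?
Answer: 0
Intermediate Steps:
-12*((-2 + 0)*(-1) - 2) = -12*(-2*(-1) - 2) = -12*(2 - 2) = -12*0 = 0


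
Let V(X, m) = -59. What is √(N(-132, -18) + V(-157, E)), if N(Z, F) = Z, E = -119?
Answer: I*√191 ≈ 13.82*I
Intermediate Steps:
√(N(-132, -18) + V(-157, E)) = √(-132 - 59) = √(-191) = I*√191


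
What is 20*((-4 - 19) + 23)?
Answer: 0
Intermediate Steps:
20*((-4 - 19) + 23) = 20*(-23 + 23) = 20*0 = 0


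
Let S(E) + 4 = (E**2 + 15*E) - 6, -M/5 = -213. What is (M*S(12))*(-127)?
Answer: -42470070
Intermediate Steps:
M = 1065 (M = -5*(-213) = 1065)
S(E) = -10 + E**2 + 15*E (S(E) = -4 + ((E**2 + 15*E) - 6) = -4 + (-6 + E**2 + 15*E) = -10 + E**2 + 15*E)
(M*S(12))*(-127) = (1065*(-10 + 12**2 + 15*12))*(-127) = (1065*(-10 + 144 + 180))*(-127) = (1065*314)*(-127) = 334410*(-127) = -42470070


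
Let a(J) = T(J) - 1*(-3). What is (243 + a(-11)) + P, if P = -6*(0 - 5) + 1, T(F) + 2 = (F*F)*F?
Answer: -1056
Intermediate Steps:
T(F) = -2 + F³ (T(F) = -2 + (F*F)*F = -2 + F²*F = -2 + F³)
P = 31 (P = -6*(-5) + 1 = 30 + 1 = 31)
a(J) = 1 + J³ (a(J) = (-2 + J³) - 1*(-3) = (-2 + J³) + 3 = 1 + J³)
(243 + a(-11)) + P = (243 + (1 + (-11)³)) + 31 = (243 + (1 - 1331)) + 31 = (243 - 1330) + 31 = -1087 + 31 = -1056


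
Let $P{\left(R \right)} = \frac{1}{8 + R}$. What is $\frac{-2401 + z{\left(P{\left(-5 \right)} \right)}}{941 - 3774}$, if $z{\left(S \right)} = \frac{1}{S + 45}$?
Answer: $\frac{326533}{385288} \approx 0.8475$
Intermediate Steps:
$z{\left(S \right)} = \frac{1}{45 + S}$
$\frac{-2401 + z{\left(P{\left(-5 \right)} \right)}}{941 - 3774} = \frac{-2401 + \frac{1}{45 + \frac{1}{8 - 5}}}{941 - 3774} = \frac{-2401 + \frac{1}{45 + \frac{1}{3}}}{-2833} = \left(-2401 + \frac{1}{45 + \frac{1}{3}}\right) \left(- \frac{1}{2833}\right) = \left(-2401 + \frac{1}{\frac{136}{3}}\right) \left(- \frac{1}{2833}\right) = \left(-2401 + \frac{3}{136}\right) \left(- \frac{1}{2833}\right) = \left(- \frac{326533}{136}\right) \left(- \frac{1}{2833}\right) = \frac{326533}{385288}$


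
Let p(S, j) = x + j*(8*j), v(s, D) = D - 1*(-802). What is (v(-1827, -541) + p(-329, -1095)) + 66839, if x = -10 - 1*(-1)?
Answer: 9659291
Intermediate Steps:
v(s, D) = 802 + D (v(s, D) = D + 802 = 802 + D)
x = -9 (x = -10 + 1 = -9)
p(S, j) = -9 + 8*j² (p(S, j) = -9 + j*(8*j) = -9 + 8*j²)
(v(-1827, -541) + p(-329, -1095)) + 66839 = ((802 - 541) + (-9 + 8*(-1095)²)) + 66839 = (261 + (-9 + 8*1199025)) + 66839 = (261 + (-9 + 9592200)) + 66839 = (261 + 9592191) + 66839 = 9592452 + 66839 = 9659291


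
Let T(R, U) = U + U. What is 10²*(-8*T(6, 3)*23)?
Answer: -110400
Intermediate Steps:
T(R, U) = 2*U
10²*(-8*T(6, 3)*23) = 10²*(-16*3*23) = 100*(-8*6*23) = 100*(-48*23) = 100*(-1104) = -110400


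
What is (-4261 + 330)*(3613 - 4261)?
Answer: 2547288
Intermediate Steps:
(-4261 + 330)*(3613 - 4261) = -3931*(-648) = 2547288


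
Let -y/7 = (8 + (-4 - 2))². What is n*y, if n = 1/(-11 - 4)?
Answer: 28/15 ≈ 1.8667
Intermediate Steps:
y = -28 (y = -7*(8 + (-4 - 2))² = -7*(8 - 6)² = -7*2² = -7*4 = -28)
n = -1/15 (n = 1/(-15) = -1/15 ≈ -0.066667)
n*y = -1/15*(-28) = 28/15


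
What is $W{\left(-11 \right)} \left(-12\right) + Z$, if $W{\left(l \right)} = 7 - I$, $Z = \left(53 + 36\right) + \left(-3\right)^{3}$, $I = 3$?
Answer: $14$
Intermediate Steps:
$Z = 62$ ($Z = 89 - 27 = 62$)
$W{\left(l \right)} = 4$ ($W{\left(l \right)} = 7 - 3 = 4$)
$W{\left(-11 \right)} \left(-12\right) + Z = 4 \left(-12\right) + 62 = -48 + 62 = 14$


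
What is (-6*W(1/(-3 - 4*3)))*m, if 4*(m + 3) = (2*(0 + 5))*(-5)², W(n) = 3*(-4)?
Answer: 4284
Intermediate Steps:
W(n) = -12
m = 119/2 (m = -3 + ((2*(0 + 5))*(-5)²)/4 = -3 + ((2*5)*25)/4 = -3 + (10*25)/4 = -3 + (¼)*250 = -3 + 125/2 = 119/2 ≈ 59.500)
(-6*W(1/(-3 - 4*3)))*m = -6*(-12)*(119/2) = 72*(119/2) = 4284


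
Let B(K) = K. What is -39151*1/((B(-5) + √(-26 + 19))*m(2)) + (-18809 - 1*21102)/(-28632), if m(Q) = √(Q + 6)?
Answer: 39911/28632 + 195755*√2/128 + 39151*I*√14/128 ≈ 2164.2 + 1144.5*I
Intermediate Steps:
m(Q) = √(6 + Q)
-39151*1/((B(-5) + √(-26 + 19))*m(2)) + (-18809 - 1*21102)/(-28632) = -39151*1/((-5 + √(-26 + 19))*√(6 + 2)) + (-18809 - 1*21102)/(-28632) = -39151*√2/(4*(-5 + √(-7))) + (-18809 - 21102)*(-1/28632) = -39151*√2/(4*(-5 + I*√7)) - 39911*(-1/28632) = -39151*√2/(4*(-5 + I*√7)) + 39911/28632 = 39911/28632 - 39151*√2/(4*(-5 + I*√7))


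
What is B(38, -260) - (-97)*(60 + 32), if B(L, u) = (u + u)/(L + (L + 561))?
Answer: 437236/49 ≈ 8923.2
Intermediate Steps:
B(L, u) = 2*u/(561 + 2*L) (B(L, u) = (2*u)/(L + (561 + L)) = (2*u)/(561 + 2*L) = 2*u/(561 + 2*L))
B(38, -260) - (-97)*(60 + 32) = 2*(-260)/(561 + 2*38) - (-97)*(60 + 32) = 2*(-260)/(561 + 76) - (-97)*92 = 2*(-260)/637 - 1*(-8924) = 2*(-260)*(1/637) + 8924 = -40/49 + 8924 = 437236/49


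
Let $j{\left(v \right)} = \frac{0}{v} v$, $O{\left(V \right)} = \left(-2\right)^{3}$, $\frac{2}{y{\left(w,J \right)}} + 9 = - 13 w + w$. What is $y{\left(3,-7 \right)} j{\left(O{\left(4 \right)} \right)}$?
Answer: $0$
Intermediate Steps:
$y{\left(w,J \right)} = \frac{2}{-9 - 12 w}$ ($y{\left(w,J \right)} = \frac{2}{-9 + \left(- 13 w + w\right)} = \frac{2}{-9 - 12 w}$)
$O{\left(V \right)} = -8$
$j{\left(v \right)} = 0$ ($j{\left(v \right)} = 0 v = 0$)
$y{\left(3,-7 \right)} j{\left(O{\left(4 \right)} \right)} = - \frac{2}{9 + 12 \cdot 3} \cdot 0 = - \frac{2}{9 + 36} \cdot 0 = - \frac{2}{45} \cdot 0 = \left(-2\right) \frac{1}{45} \cdot 0 = \left(- \frac{2}{45}\right) 0 = 0$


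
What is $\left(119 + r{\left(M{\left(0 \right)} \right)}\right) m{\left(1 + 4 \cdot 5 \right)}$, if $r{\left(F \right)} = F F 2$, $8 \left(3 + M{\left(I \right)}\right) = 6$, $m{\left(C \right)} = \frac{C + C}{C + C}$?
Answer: $\frac{1033}{8} \approx 129.13$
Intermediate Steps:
$m{\left(C \right)} = 1$ ($m{\left(C \right)} = \frac{2 C}{2 C} = 2 C \frac{1}{2 C} = 1$)
$M{\left(I \right)} = - \frac{9}{4}$ ($M{\left(I \right)} = -3 + \frac{1}{8} \cdot 6 = -3 + \frac{3}{4} = - \frac{9}{4}$)
$r{\left(F \right)} = 2 F^{2}$ ($r{\left(F \right)} = F^{2} \cdot 2 = 2 F^{2}$)
$\left(119 + r{\left(M{\left(0 \right)} \right)}\right) m{\left(1 + 4 \cdot 5 \right)} = \left(119 + 2 \left(- \frac{9}{4}\right)^{2}\right) 1 = \left(119 + 2 \cdot \frac{81}{16}\right) 1 = \left(119 + \frac{81}{8}\right) 1 = \frac{1033}{8} \cdot 1 = \frac{1033}{8}$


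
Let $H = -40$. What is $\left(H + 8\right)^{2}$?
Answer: $1024$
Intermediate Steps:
$\left(H + 8\right)^{2} = \left(-40 + 8\right)^{2} = \left(-32\right)^{2} = 1024$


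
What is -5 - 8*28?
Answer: -229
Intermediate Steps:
-5 - 8*28 = -5 - 224 = -229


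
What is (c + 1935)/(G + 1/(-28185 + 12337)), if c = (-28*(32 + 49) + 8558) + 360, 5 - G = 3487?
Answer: -136055080/55182737 ≈ -2.4655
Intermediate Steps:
G = -3482 (G = 5 - 1*3487 = 5 - 3487 = -3482)
c = 6650 (c = (-28*81 + 8558) + 360 = (-2268 + 8558) + 360 = 6290 + 360 = 6650)
(c + 1935)/(G + 1/(-28185 + 12337)) = (6650 + 1935)/(-3482 + 1/(-28185 + 12337)) = 8585/(-3482 + 1/(-15848)) = 8585/(-3482 - 1/15848) = 8585/(-55182737/15848) = 8585*(-15848/55182737) = -136055080/55182737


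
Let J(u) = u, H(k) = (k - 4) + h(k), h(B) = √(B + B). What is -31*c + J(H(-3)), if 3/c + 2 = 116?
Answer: -297/38 + I*√6 ≈ -7.8158 + 2.4495*I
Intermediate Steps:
c = 1/38 (c = 3/(-2 + 116) = 3/114 = 3*(1/114) = 1/38 ≈ 0.026316)
h(B) = √2*√B (h(B) = √(2*B) = √2*√B)
H(k) = -4 + k + √2*√k (H(k) = (k - 4) + √2*√k = (-4 + k) + √2*√k = -4 + k + √2*√k)
-31*c + J(H(-3)) = -31*1/38 + (-4 - 3 + √2*√(-3)) = -31/38 + (-4 - 3 + √2*(I*√3)) = -31/38 + (-4 - 3 + I*√6) = -31/38 + (-7 + I*√6) = -297/38 + I*√6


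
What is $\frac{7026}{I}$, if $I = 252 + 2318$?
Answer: $\frac{3513}{1285} \approx 2.7339$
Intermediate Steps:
$I = 2570$
$\frac{7026}{I} = \frac{7026}{2570} = 7026 \cdot \frac{1}{2570} = \frac{3513}{1285}$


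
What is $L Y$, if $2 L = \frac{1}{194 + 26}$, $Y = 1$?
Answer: $\frac{1}{440} \approx 0.0022727$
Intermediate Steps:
$L = \frac{1}{440}$ ($L = \frac{1}{2 \left(194 + 26\right)} = \frac{1}{2 \cdot 220} = \frac{1}{2} \cdot \frac{1}{220} = \frac{1}{440} \approx 0.0022727$)
$L Y = \frac{1}{440} \cdot 1 = \frac{1}{440}$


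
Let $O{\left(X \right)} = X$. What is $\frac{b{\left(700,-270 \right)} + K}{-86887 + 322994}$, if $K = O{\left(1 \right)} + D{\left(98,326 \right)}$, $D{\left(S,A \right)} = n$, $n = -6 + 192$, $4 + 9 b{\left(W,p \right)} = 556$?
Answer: $\frac{745}{708321} \approx 0.0010518$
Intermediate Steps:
$b{\left(W,p \right)} = \frac{184}{3}$ ($b{\left(W,p \right)} = - \frac{4}{9} + \frac{1}{9} \cdot 556 = - \frac{4}{9} + \frac{556}{9} = \frac{184}{3}$)
$n = 186$
$D{\left(S,A \right)} = 186$
$K = 187$ ($K = 1 + 186 = 187$)
$\frac{b{\left(700,-270 \right)} + K}{-86887 + 322994} = \frac{\frac{184}{3} + 187}{-86887 + 322994} = \frac{745}{3 \cdot 236107} = \frac{745}{3} \cdot \frac{1}{236107} = \frac{745}{708321}$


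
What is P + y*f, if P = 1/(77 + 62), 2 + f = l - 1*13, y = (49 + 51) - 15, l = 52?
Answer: 437156/139 ≈ 3145.0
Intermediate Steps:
y = 85 (y = 100 - 15 = 85)
f = 37 (f = -2 + (52 - 1*13) = -2 + (52 - 13) = -2 + 39 = 37)
P = 1/139 ≈ 0.0071942
P + y*f = 1/139 + 85*37 = 1/139 + 3145 = 437156/139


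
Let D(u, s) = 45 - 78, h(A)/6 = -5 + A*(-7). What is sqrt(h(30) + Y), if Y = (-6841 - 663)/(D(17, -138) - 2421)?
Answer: I*sqrt(1937528706)/1227 ≈ 35.874*I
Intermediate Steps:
h(A) = -30 - 42*A (h(A) = 6*(-5 + A*(-7)) = 6*(-5 - 7*A) = -30 - 42*A)
D(u, s) = -33
Y = 3752/1227 (Y = (-6841 - 663)/(-33 - 2421) = -7504/(-2454) = -7504*(-1/2454) = 3752/1227 ≈ 3.0579)
sqrt(h(30) + Y) = sqrt((-30 - 42*30) + 3752/1227) = sqrt((-30 - 1260) + 3752/1227) = sqrt(-1290 + 3752/1227) = sqrt(-1579078/1227) = I*sqrt(1937528706)/1227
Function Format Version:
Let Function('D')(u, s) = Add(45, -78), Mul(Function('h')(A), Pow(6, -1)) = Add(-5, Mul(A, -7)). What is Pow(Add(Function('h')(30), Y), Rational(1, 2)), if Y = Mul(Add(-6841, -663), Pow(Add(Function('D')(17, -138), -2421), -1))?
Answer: Mul(Rational(1, 1227), I, Pow(1937528706, Rational(1, 2))) ≈ Mul(35.874, I)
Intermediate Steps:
Function('h')(A) = Add(-30, Mul(-42, A)) (Function('h')(A) = Mul(6, Add(-5, Mul(A, -7))) = Mul(6, Add(-5, Mul(-7, A))) = Add(-30, Mul(-42, A)))
Function('D')(u, s) = -33
Y = Rational(3752, 1227) (Y = Mul(Add(-6841, -663), Pow(Add(-33, -2421), -1)) = Mul(-7504, Pow(-2454, -1)) = Mul(-7504, Rational(-1, 2454)) = Rational(3752, 1227) ≈ 3.0579)
Pow(Add(Function('h')(30), Y), Rational(1, 2)) = Pow(Add(Add(-30, Mul(-42, 30)), Rational(3752, 1227)), Rational(1, 2)) = Pow(Add(Add(-30, -1260), Rational(3752, 1227)), Rational(1, 2)) = Pow(Add(-1290, Rational(3752, 1227)), Rational(1, 2)) = Pow(Rational(-1579078, 1227), Rational(1, 2)) = Mul(Rational(1, 1227), I, Pow(1937528706, Rational(1, 2)))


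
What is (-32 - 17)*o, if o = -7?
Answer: 343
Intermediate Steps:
(-32 - 17)*o = (-32 - 17)*(-7) = -49*(-7) = 343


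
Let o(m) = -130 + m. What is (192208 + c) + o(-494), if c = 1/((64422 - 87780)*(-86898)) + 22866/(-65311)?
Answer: 25397455697616982183/132565882903524 ≈ 1.9158e+5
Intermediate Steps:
c = -46412571759833/132565882903524 (c = -1/86898/(-23358) + 22866*(-1/65311) = -1/23358*(-1/86898) - 22866/65311 = 1/2029763484 - 22866/65311 = -46412571759833/132565882903524 ≈ -0.35011)
(192208 + c) + o(-494) = (192208 - 46412571759833/132565882903524) + (-130 - 494) = 25480176808548781159/132565882903524 - 624 = 25397455697616982183/132565882903524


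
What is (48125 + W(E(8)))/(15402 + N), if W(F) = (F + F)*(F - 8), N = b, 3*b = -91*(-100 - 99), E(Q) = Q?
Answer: 28875/12863 ≈ 2.2448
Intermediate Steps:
b = 18109/3 (b = (-91*(-100 - 99))/3 = (-91*(-199))/3 = (⅓)*18109 = 18109/3 ≈ 6036.3)
N = 18109/3 ≈ 6036.3
W(F) = 2*F*(-8 + F) (W(F) = (2*F)*(-8 + F) = 2*F*(-8 + F))
(48125 + W(E(8)))/(15402 + N) = (48125 + 2*8*(-8 + 8))/(15402 + 18109/3) = (48125 + 2*8*0)/(64315/3) = (48125 + 0)*(3/64315) = 48125*(3/64315) = 28875/12863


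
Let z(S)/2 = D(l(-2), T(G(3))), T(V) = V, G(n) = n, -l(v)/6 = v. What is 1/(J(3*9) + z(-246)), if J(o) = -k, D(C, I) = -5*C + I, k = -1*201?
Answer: 1/87 ≈ 0.011494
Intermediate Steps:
k = -201
l(v) = -6*v
D(C, I) = I - 5*C
z(S) = -114 (z(S) = 2*(3 - (-30)*(-2)) = 2*(3 - 5*12) = 2*(3 - 60) = 2*(-57) = -114)
J(o) = 201 (J(o) = -1*(-201) = 201)
1/(J(3*9) + z(-246)) = 1/(201 - 114) = 1/87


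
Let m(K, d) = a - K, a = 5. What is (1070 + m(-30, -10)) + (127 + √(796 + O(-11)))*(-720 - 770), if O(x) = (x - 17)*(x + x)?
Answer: -188125 - 2980*√353 ≈ -2.4411e+5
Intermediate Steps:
m(K, d) = 5 - K
O(x) = 2*x*(-17 + x) (O(x) = (-17 + x)*(2*x) = 2*x*(-17 + x))
(1070 + m(-30, -10)) + (127 + √(796 + O(-11)))*(-720 - 770) = (1070 + (5 - 1*(-30))) + (127 + √(796 + 2*(-11)*(-17 - 11)))*(-720 - 770) = (1070 + (5 + 30)) + (127 + √(796 + 2*(-11)*(-28)))*(-1490) = (1070 + 35) + (127 + √(796 + 616))*(-1490) = 1105 + (127 + √1412)*(-1490) = 1105 + (127 + 2*√353)*(-1490) = 1105 + (-189230 - 2980*√353) = -188125 - 2980*√353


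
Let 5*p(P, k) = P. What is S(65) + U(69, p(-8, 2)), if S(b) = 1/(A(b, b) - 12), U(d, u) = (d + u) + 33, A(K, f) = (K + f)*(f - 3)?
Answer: 4040101/40240 ≈ 100.40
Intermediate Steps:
A(K, f) = (-3 + f)*(K + f) (A(K, f) = (K + f)*(-3 + f) = (-3 + f)*(K + f))
p(P, k) = P/5
U(d, u) = 33 + d + u
S(b) = 1/(-12 - 6*b + 2*b**2) (S(b) = 1/((b**2 - 3*b - 3*b + b*b) - 12) = 1/((b**2 - 3*b - 3*b + b**2) - 12) = 1/((-6*b + 2*b**2) - 12) = 1/(-12 - 6*b + 2*b**2))
S(65) + U(69, p(-8, 2)) = 1/(2*(-6 + 65**2 - 3*65)) + (33 + 69 + (1/5)*(-8)) = 1/(2*(-6 + 4225 - 195)) + (33 + 69 - 8/5) = (1/2)/4024 + 502/5 = (1/2)*(1/4024) + 502/5 = 1/8048 + 502/5 = 4040101/40240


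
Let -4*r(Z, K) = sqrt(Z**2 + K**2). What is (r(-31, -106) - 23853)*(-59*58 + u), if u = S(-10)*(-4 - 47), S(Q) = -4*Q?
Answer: 130285086 + 2731*sqrt(12197)/2 ≈ 1.3044e+8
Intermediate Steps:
r(Z, K) = -sqrt(K**2 + Z**2)/4 (r(Z, K) = -sqrt(Z**2 + K**2)/4 = -sqrt(K**2 + Z**2)/4)
u = -2040 (u = (-4*(-10))*(-4 - 47) = 40*(-51) = -2040)
(r(-31, -106) - 23853)*(-59*58 + u) = (-sqrt((-106)**2 + (-31)**2)/4 - 23853)*(-59*58 - 2040) = (-sqrt(11236 + 961)/4 - 23853)*(-3422 - 2040) = (-sqrt(12197)/4 - 23853)*(-5462) = (-23853 - sqrt(12197)/4)*(-5462) = 130285086 + 2731*sqrt(12197)/2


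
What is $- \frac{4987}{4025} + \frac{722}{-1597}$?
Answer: $- \frac{10870289}{6427925} \approx -1.6911$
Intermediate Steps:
$- \frac{4987}{4025} + \frac{722}{-1597} = \left(-4987\right) \frac{1}{4025} + 722 \left(- \frac{1}{1597}\right) = - \frac{4987}{4025} - \frac{722}{1597} = - \frac{10870289}{6427925}$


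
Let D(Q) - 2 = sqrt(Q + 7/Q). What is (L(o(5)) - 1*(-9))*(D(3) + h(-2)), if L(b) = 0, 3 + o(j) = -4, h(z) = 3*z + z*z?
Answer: 12*sqrt(3) ≈ 20.785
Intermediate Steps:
h(z) = z**2 + 3*z (h(z) = 3*z + z**2 = z**2 + 3*z)
o(j) = -7 (o(j) = -3 - 4 = -7)
D(Q) = 2 + sqrt(Q + 7/Q)
(L(o(5)) - 1*(-9))*(D(3) + h(-2)) = (0 - 1*(-9))*((2 + sqrt(3 + 7/3)) - 2*(3 - 2)) = (0 + 9)*((2 + sqrt(3 + 7*(1/3))) - 2*1) = 9*((2 + sqrt(3 + 7/3)) - 2) = 9*((2 + sqrt(16/3)) - 2) = 9*((2 + 4*sqrt(3)/3) - 2) = 9*(4*sqrt(3)/3) = 12*sqrt(3)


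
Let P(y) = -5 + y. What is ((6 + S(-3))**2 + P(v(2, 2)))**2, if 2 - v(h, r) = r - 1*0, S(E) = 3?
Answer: 5776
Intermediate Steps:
v(h, r) = 2 - r (v(h, r) = 2 - (r - 1*0) = 2 - (r + 0) = 2 - r)
((6 + S(-3))**2 + P(v(2, 2)))**2 = ((6 + 3)**2 + (-5 + (2 - 1*2)))**2 = (9**2 + (-5 + (2 - 2)))**2 = (81 + (-5 + 0))**2 = (81 - 5)**2 = 76**2 = 5776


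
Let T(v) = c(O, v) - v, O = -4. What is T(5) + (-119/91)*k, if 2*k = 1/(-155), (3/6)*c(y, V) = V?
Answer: 20167/4030 ≈ 5.0042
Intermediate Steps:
c(y, V) = 2*V
T(v) = v (T(v) = 2*v - v = v)
k = -1/310 (k = (½)/(-155) = (½)*(-1/155) = -1/310 ≈ -0.0032258)
T(5) + (-119/91)*k = 5 - 119/91*(-1/310) = 5 - 119*1/91*(-1/310) = 5 - 17/13*(-1/310) = 5 + 17/4030 = 20167/4030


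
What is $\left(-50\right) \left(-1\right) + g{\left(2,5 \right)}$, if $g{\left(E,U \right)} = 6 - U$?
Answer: $51$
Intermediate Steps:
$\left(-50\right) \left(-1\right) + g{\left(2,5 \right)} = \left(-50\right) \left(-1\right) + \left(6 - 5\right) = 50 + \left(6 - 5\right) = 50 + 1 = 51$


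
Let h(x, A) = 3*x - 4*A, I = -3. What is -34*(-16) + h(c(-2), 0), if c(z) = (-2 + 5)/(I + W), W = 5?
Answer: 1097/2 ≈ 548.50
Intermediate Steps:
c(z) = 3/2 (c(z) = (-2 + 5)/(-3 + 5) = 3/2)
h(x, A) = -4*A + 3*x
-34*(-16) + h(c(-2), 0) = -34*(-16) + (-4*0 + 3*(3/2)) = 544 + (0 + 9/2) = 544 + 9/2 = 1097/2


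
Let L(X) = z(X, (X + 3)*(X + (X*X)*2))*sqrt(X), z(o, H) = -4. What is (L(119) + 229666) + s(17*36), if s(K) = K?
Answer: 230278 - 4*sqrt(119) ≈ 2.3023e+5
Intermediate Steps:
L(X) = -4*sqrt(X)
(L(119) + 229666) + s(17*36) = (-4*sqrt(119) + 229666) + 17*36 = (229666 - 4*sqrt(119)) + 612 = 230278 - 4*sqrt(119)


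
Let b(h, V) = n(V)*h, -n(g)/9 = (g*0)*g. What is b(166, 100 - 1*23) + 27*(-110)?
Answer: -2970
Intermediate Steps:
n(g) = 0 (n(g) = -9*g*0*g = -0*g = -9*0 = 0)
b(h, V) = 0 (b(h, V) = 0*h = 0)
b(166, 100 - 1*23) + 27*(-110) = 0 + 27*(-110) = 0 - 2970 = -2970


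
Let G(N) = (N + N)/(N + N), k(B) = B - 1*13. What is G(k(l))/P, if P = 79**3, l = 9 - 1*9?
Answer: 1/493039 ≈ 2.0282e-6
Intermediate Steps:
l = 0 (l = 9 - 9 = 0)
k(B) = -13 + B (k(B) = B - 13 = -13 + B)
P = 493039
G(N) = 1 (G(N) = (2*N)/((2*N)) = (2*N)*(1/(2*N)) = 1)
G(k(l))/P = 1/493039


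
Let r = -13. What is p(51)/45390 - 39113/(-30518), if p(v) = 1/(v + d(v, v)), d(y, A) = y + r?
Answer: 39501301937/30820967445 ≈ 1.2816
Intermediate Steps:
d(y, A) = -13 + y (d(y, A) = y - 13 = -13 + y)
p(v) = 1/(-13 + 2*v) (p(v) = 1/(v + (-13 + v)) = 1/(-13 + 2*v))
p(51)/45390 - 39113/(-30518) = 1/((-13 + 2*51)*45390) - 39113/(-30518) = (1/45390)/(-13 + 102) - 39113*(-1/30518) = (1/45390)/89 + 39113/30518 = (1/89)*(1/45390) + 39113/30518 = 1/4039710 + 39113/30518 = 39501301937/30820967445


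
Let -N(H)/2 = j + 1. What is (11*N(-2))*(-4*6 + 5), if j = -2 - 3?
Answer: -1672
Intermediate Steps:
j = -5
N(H) = 8 (N(H) = -2*(-5 + 1) = -2*(-4) = 8)
(11*N(-2))*(-4*6 + 5) = (11*8)*(-4*6 + 5) = 88*(-24 + 5) = 88*(-19) = -1672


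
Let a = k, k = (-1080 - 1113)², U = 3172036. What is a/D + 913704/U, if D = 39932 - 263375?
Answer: -418081949947/19688034443 ≈ -21.235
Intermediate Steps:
k = 4809249 (k = (-2193)² = 4809249)
D = -223443
a = 4809249
a/D + 913704/U = 4809249/(-223443) + 913704/3172036 = 4809249*(-1/223443) + 913704*(1/3172036) = -534361/24827 + 228426/793009 = -418081949947/19688034443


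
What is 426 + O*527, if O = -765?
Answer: -402729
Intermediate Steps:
426 + O*527 = 426 - 765*527 = 426 - 403155 = -402729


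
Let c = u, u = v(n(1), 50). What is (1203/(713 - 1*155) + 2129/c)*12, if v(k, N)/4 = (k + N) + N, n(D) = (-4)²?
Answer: 291029/3596 ≈ 80.931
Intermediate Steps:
n(D) = 16
v(k, N) = 4*k + 8*N (v(k, N) = 4*((k + N) + N) = 4*((N + k) + N) = 4*(k + 2*N) = 4*k + 8*N)
u = 464 (u = 4*16 + 8*50 = 64 + 400 = 464)
c = 464
(1203/(713 - 1*155) + 2129/c)*12 = (1203/(713 - 1*155) + 2129/464)*12 = (1203/(713 - 155) + 2129*(1/464))*12 = (1203/558 + 2129/464)*12 = (1203*(1/558) + 2129/464)*12 = (401/186 + 2129/464)*12 = (291029/43152)*12 = 291029/3596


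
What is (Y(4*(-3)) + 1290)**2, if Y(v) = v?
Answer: 1633284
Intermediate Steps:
(Y(4*(-3)) + 1290)**2 = (4*(-3) + 1290)**2 = (-12 + 1290)**2 = 1278**2 = 1633284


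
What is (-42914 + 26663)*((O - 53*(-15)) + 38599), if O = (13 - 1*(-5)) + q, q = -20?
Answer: -640159392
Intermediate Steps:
O = -2 (O = (13 - 1*(-5)) - 20 = (13 + 5) - 20 = 18 - 20 = -2)
(-42914 + 26663)*((O - 53*(-15)) + 38599) = (-42914 + 26663)*((-2 - 53*(-15)) + 38599) = -16251*((-2 + 795) + 38599) = -16251*(793 + 38599) = -16251*39392 = -640159392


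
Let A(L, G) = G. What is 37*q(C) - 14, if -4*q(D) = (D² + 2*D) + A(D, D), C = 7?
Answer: -1323/2 ≈ -661.50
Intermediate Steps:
q(D) = -3*D/4 - D²/4 (q(D) = -((D² + 2*D) + D)/4 = -(D² + 3*D)/4 = -3*D/4 - D²/4)
37*q(C) - 14 = 37*((¼)*7*(-3 - 1*7)) - 14 = 37*((¼)*7*(-3 - 7)) - 14 = 37*((¼)*7*(-10)) - 14 = 37*(-35/2) - 14 = -1295/2 - 14 = -1323/2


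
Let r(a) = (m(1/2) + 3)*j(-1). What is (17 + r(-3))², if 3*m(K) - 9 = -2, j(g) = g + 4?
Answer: 1089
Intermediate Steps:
j(g) = 4 + g
m(K) = 7/3 (m(K) = 3 + (⅓)*(-2) = 3 - ⅔ = 7/3)
r(a) = 16 (r(a) = (7/3 + 3)*(4 - 1) = (16/3)*3 = 16)
(17 + r(-3))² = (17 + 16)² = 33² = 1089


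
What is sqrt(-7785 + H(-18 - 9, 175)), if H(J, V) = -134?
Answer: I*sqrt(7919) ≈ 88.989*I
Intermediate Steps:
sqrt(-7785 + H(-18 - 9, 175)) = sqrt(-7785 - 134) = sqrt(-7919) = I*sqrt(7919)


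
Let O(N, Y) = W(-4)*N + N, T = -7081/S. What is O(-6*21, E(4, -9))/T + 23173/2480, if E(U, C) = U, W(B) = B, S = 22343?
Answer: -20781133907/17560880 ≈ -1183.4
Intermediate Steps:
T = -7081/22343 ≈ -0.31692
O(N, Y) = -3*N (O(N, Y) = -4*N + N = -3*N)
O(-6*21, E(4, -9))/T + 23173/2480 = (-(-18)*21)/(-7081/22343) + 23173/2480 = -3*(-126)*(-22343/7081) + 23173*(1/2480) = 378*(-22343/7081) + 23173/2480 = -8445654/7081 + 23173/2480 = -20781133907/17560880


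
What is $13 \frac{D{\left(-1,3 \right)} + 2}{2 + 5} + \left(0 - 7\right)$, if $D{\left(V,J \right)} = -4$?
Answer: $- \frac{75}{7} \approx -10.714$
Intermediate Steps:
$13 \frac{D{\left(-1,3 \right)} + 2}{2 + 5} + \left(0 - 7\right) = 13 \frac{-4 + 2}{2 + 5} + \left(0 - 7\right) = 13 \left(- \frac{2}{7}\right) - 7 = - \frac{26}{7} - 7 = - \frac{75}{7}$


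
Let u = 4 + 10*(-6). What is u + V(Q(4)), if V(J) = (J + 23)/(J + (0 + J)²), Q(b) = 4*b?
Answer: -15193/272 ≈ -55.857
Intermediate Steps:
V(J) = (23 + J)/(J + J²)
u = -56 (u = 4 - 60 = -56)
u + V(Q(4)) = -56 + (23 + 4*4)/(((4*4))*(1 + 4*4)) = -56 + (23 + 16)/(16*(1 + 16)) = -56 + (1/16)*39/17 = -56 + (1/16)*(1/17)*39 = -56 + 39/272 = -15193/272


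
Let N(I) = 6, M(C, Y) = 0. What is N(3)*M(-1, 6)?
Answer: 0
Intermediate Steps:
N(3)*M(-1, 6) = 6*0 = 0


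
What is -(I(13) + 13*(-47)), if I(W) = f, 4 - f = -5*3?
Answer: 592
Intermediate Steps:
f = 19 (f = 4 - (-5)*3 = 4 - 1*(-15) = 4 + 15 = 19)
I(W) = 19
-(I(13) + 13*(-47)) = -(19 + 13*(-47)) = -(19 - 611) = -1*(-592) = 592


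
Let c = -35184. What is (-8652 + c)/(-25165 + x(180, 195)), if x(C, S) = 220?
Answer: 14612/8315 ≈ 1.7573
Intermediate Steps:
(-8652 + c)/(-25165 + x(180, 195)) = (-8652 - 35184)/(-25165 + 220) = -43836/(-24945) = -43836*(-1/24945) = 14612/8315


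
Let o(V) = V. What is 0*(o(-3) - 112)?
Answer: 0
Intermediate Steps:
0*(o(-3) - 112) = 0*(-3 - 112) = 0*(-115) = 0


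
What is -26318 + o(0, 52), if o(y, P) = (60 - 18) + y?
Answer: -26276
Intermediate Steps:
o(y, P) = 42 + y
-26318 + o(0, 52) = -26318 + (42 + 0) = -26318 + 42 = -26276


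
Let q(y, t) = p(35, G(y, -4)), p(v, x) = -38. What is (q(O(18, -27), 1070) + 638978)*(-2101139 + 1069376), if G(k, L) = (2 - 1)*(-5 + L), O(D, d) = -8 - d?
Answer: -659234651220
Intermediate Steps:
G(k, L) = -5 + L (G(k, L) = 1*(-5 + L) = -5 + L)
q(y, t) = -38
(q(O(18, -27), 1070) + 638978)*(-2101139 + 1069376) = (-38 + 638978)*(-2101139 + 1069376) = 638940*(-1031763) = -659234651220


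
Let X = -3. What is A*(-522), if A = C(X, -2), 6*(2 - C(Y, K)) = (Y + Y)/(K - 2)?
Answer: -1827/2 ≈ -913.50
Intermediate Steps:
C(Y, K) = 2 - Y/(3*(-2 + K)) (C(Y, K) = 2 - (Y + Y)/(6*(K - 2)) = 2 - 2*Y/(6*(-2 + K)) = 2 - Y/(3*(-2 + K)))
A = 7/4 (A = (-12 - 1*(-3) + 6*(-2))/(3*(-2 - 2)) = (⅓)*(-12 + 3 - 12)/(-4) = (⅓)*(-¼)*(-21) = 7/4 ≈ 1.7500)
A*(-522) = (7/4)*(-522) = -1827/2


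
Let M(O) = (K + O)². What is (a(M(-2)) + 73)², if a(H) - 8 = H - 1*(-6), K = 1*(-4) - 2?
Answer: 22801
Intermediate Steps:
K = -6 (K = -4 - 2 = -6)
M(O) = (-6 + O)²
a(H) = 14 + H (a(H) = 8 + (H - 1*(-6)) = 8 + (H + 6) = 8 + (6 + H) = 14 + H)
(a(M(-2)) + 73)² = ((14 + (-6 - 2)²) + 73)² = ((14 + (-8)²) + 73)² = ((14 + 64) + 73)² = (78 + 73)² = 151² = 22801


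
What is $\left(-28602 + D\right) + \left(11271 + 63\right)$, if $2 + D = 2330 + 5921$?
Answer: $-9019$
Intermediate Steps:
$D = 8249$ ($D = -2 + \left(2330 + 5921\right) = -2 + 8251 = 8249$)
$\left(-28602 + D\right) + \left(11271 + 63\right) = \left(-28602 + 8249\right) + \left(11271 + 63\right) = -20353 + 11334 = -9019$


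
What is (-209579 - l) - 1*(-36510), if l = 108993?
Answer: -282062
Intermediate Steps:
(-209579 - l) - 1*(-36510) = (-209579 - 1*108993) - 1*(-36510) = (-209579 - 108993) + 36510 = -318572 + 36510 = -282062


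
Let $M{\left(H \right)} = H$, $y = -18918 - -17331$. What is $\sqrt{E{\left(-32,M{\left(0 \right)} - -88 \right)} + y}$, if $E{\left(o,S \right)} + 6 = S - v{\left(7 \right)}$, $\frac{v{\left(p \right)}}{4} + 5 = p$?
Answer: $i \sqrt{1513} \approx 38.897 i$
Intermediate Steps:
$y = -1587$ ($y = -18918 + 17331 = -1587$)
$v{\left(p \right)} = -20 + 4 p$
$E{\left(o,S \right)} = -14 + S$ ($E{\left(o,S \right)} = -6 - \left(-20 + 28 - S\right) = -6 + \left(S - \left(-20 + 28\right)\right) = -6 + \left(S - 8\right) = -6 + \left(-8 + S\right) = -14 + S$)
$\sqrt{E{\left(-32,M{\left(0 \right)} - -88 \right)} + y} = \sqrt{\left(-14 + \left(0 - -88\right)\right) - 1587} = \sqrt{\left(-14 + \left(0 + 88\right)\right) - 1587} = \sqrt{\left(-14 + 88\right) - 1587} = \sqrt{74 - 1587} = \sqrt{-1513} = i \sqrt{1513}$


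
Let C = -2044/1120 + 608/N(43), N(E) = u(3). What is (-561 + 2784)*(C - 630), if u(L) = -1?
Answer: -110245239/40 ≈ -2.7561e+6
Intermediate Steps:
N(E) = -1
C = -24393/40 (C = -2044/1120 + 608/(-1) = -2044*1/1120 + 608*(-1) = -73/40 - 608 = -24393/40 ≈ -609.83)
(-561 + 2784)*(C - 630) = (-561 + 2784)*(-24393/40 - 630) = 2223*(-49593/40) = -110245239/40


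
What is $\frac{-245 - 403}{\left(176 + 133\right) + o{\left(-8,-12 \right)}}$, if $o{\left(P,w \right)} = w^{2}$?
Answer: $- \frac{216}{151} \approx -1.4305$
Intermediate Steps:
$\frac{-245 - 403}{\left(176 + 133\right) + o{\left(-8,-12 \right)}} = \frac{-245 - 403}{\left(176 + 133\right) + \left(-12\right)^{2}} = - \frac{648}{309 + 144} = - \frac{648}{453} = \left(-648\right) \frac{1}{453} = - \frac{216}{151}$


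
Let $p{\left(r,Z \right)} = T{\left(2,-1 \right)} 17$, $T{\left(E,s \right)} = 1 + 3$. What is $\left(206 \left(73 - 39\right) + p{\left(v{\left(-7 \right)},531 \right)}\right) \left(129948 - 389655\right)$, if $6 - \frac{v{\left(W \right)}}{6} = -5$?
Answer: $-1836647904$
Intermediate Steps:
$v{\left(W \right)} = 66$ ($v{\left(W \right)} = 36 - -30 = 36 + 30 = 66$)
$T{\left(E,s \right)} = 4$
$p{\left(r,Z \right)} = 68$ ($p{\left(r,Z \right)} = 4 \cdot 17 = 68$)
$\left(206 \left(73 - 39\right) + p{\left(v{\left(-7 \right)},531 \right)}\right) \left(129948 - 389655\right) = \left(206 \left(73 - 39\right) + 68\right) \left(129948 - 389655\right) = \left(206 \cdot 34 + 68\right) \left(-259707\right) = \left(7004 + 68\right) \left(-259707\right) = 7072 \left(-259707\right) = -1836647904$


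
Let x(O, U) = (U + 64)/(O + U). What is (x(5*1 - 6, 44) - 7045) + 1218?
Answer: -250453/43 ≈ -5824.5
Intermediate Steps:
x(O, U) = (64 + U)/(O + U)
(x(5*1 - 6, 44) - 7045) + 1218 = ((64 + 44)/((5*1 - 6) + 44) - 7045) + 1218 = (108/((5 - 6) + 44) - 7045) + 1218 = (108/(-1 + 44) - 7045) + 1218 = (108/43 - 7045) + 1218 = -302827/43 + 1218 = -250453/43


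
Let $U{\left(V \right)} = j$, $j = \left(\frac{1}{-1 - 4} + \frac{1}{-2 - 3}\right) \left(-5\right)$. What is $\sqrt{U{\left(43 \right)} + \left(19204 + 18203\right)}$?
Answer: $\sqrt{37409} \approx 193.41$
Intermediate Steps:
$j = 2$ ($j = \left(\frac{1}{-5} + \frac{1}{-5}\right) \left(-5\right) = \left(- \frac{1}{5} - \frac{1}{5}\right) \left(-5\right) = \left(- \frac{2}{5}\right) \left(-5\right) = 2$)
$U{\left(V \right)} = 2$
$\sqrt{U{\left(43 \right)} + \left(19204 + 18203\right)} = \sqrt{2 + \left(19204 + 18203\right)} = \sqrt{2 + 37407} = \sqrt{37409}$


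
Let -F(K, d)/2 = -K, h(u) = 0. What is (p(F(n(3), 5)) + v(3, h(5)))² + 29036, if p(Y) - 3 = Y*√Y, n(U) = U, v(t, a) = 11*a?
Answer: 29261 + 36*√6 ≈ 29349.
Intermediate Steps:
F(K, d) = 2*K (F(K, d) = -(-2)*K = 2*K)
p(Y) = 3 + Y^(3/2) (p(Y) = 3 + Y*√Y = 3 + Y^(3/2))
(p(F(n(3), 5)) + v(3, h(5)))² + 29036 = ((3 + (2*3)^(3/2)) + 11*0)² + 29036 = ((3 + 6^(3/2)) + 0)² + 29036 = ((3 + 6*√6) + 0)² + 29036 = (3 + 6*√6)² + 29036 = 29036 + (3 + 6*√6)²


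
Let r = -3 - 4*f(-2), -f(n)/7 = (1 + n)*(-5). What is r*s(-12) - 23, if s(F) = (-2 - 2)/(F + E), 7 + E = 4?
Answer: 203/15 ≈ 13.533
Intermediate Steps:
E = -3 (E = -7 + 4 = -3)
s(F) = -4/(-3 + F) (s(F) = (-2 - 2)/(F - 3) = -4/(-3 + F))
f(n) = 35 + 35*n (f(n) = -7*(1 + n)*(-5) = -7*(-5 - 5*n) = 35 + 35*n)
r = 137 (r = -3 - 4*(35 + 35*(-2)) = -3 - 4*(35 - 70) = -3 - 4*(-35) = -3 + 140 = 137)
r*s(-12) - 23 = 137*(-4/(-3 - 12)) - 23 = 137*(-4/(-15)) - 23 = 137*(-4*(-1/15)) - 23 = 137*(4/15) - 23 = 548/15 - 23 = 203/15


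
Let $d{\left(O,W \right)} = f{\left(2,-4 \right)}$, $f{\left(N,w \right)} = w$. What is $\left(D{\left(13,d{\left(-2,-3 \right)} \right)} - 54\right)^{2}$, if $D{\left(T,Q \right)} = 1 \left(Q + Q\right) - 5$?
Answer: $4489$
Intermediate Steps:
$d{\left(O,W \right)} = -4$
$D{\left(T,Q \right)} = -5 + 2 Q$ ($D{\left(T,Q \right)} = 1 \cdot 2 Q - 5 = 2 Q - 5 = -5 + 2 Q$)
$\left(D{\left(13,d{\left(-2,-3 \right)} \right)} - 54\right)^{2} = \left(\left(-5 + 2 \left(-4\right)\right) - 54\right)^{2} = \left(\left(-5 - 8\right) - 54\right)^{2} = \left(-13 - 54\right)^{2} = \left(-67\right)^{2} = 4489$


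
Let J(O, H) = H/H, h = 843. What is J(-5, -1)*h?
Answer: 843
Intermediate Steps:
J(O, H) = 1
J(-5, -1)*h = 1*843 = 843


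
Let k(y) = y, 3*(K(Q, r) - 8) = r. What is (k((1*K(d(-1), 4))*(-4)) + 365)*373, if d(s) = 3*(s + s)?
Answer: 366659/3 ≈ 1.2222e+5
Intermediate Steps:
d(s) = 6*s (d(s) = 3*(2*s) = 6*s)
K(Q, r) = 8 + r/3
(k((1*K(d(-1), 4))*(-4)) + 365)*373 = ((1*(8 + (⅓)*4))*(-4) + 365)*373 = ((1*(8 + 4/3))*(-4) + 365)*373 = ((1*(28/3))*(-4) + 365)*373 = ((28/3)*(-4) + 365)*373 = (-112/3 + 365)*373 = (983/3)*373 = 366659/3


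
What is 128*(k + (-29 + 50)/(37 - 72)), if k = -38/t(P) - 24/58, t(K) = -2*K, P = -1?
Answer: -371456/145 ≈ -2561.8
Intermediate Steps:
k = -563/29 (k = -38/((-2*(-1))) - 24/58 = -38/2 - 24*1/58 = -38*1/2 - 12/29 = -19 - 12/29 = -563/29 ≈ -19.414)
128*(k + (-29 + 50)/(37 - 72)) = 128*(-563/29 + (-29 + 50)/(37 - 72)) = 128*(-563/29 + 21/(-35)) = 128*(-563/29 + 21*(-1/35)) = 128*(-563/29 - 3/5) = 128*(-2902/145) = -371456/145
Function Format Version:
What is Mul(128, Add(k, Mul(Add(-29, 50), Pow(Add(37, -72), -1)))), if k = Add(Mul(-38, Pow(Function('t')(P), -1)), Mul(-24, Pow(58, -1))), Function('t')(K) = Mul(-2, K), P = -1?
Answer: Rational(-371456, 145) ≈ -2561.8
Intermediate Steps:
k = Rational(-563, 29) (k = Add(Mul(-38, Pow(Mul(-2, -1), -1)), Mul(-24, Pow(58, -1))) = Add(Mul(-38, Pow(2, -1)), Mul(-24, Rational(1, 58))) = Add(Mul(-38, Rational(1, 2)), Rational(-12, 29)) = Add(-19, Rational(-12, 29)) = Rational(-563, 29) ≈ -19.414)
Mul(128, Add(k, Mul(Add(-29, 50), Pow(Add(37, -72), -1)))) = Mul(128, Add(Rational(-563, 29), Mul(Add(-29, 50), Pow(Add(37, -72), -1)))) = Mul(128, Add(Rational(-563, 29), Mul(21, Pow(-35, -1)))) = Mul(128, Add(Rational(-563, 29), Mul(21, Rational(-1, 35)))) = Mul(128, Add(Rational(-563, 29), Rational(-3, 5))) = Mul(128, Rational(-2902, 145)) = Rational(-371456, 145)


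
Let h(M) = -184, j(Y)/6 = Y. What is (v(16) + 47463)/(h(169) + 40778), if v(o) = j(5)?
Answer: 47493/40594 ≈ 1.1700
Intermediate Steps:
j(Y) = 6*Y
v(o) = 30 (v(o) = 6*5 = 30)
(v(16) + 47463)/(h(169) + 40778) = (30 + 47463)/(-184 + 40778) = 47493/40594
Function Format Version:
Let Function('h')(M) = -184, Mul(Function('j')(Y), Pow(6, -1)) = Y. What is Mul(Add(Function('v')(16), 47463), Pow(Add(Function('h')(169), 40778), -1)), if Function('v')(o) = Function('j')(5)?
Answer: Rational(47493, 40594) ≈ 1.1700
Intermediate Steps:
Function('j')(Y) = Mul(6, Y)
Function('v')(o) = 30 (Function('v')(o) = Mul(6, 5) = 30)
Mul(Add(Function('v')(16), 47463), Pow(Add(Function('h')(169), 40778), -1)) = Mul(Add(30, 47463), Pow(Add(-184, 40778), -1)) = Mul(47493, Pow(40594, -1)) = Mul(47493, Rational(1, 40594)) = Rational(47493, 40594)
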